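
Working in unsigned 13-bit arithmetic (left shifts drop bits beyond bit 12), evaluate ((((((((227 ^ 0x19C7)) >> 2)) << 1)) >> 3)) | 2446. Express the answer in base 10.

2462

227 = 0000011100011
0x19C7 = 1100111000111
→ ^ → 1100100100100 = 6436
→ >> 2 → 0011001001001 = 1609
→ << 1 (mod 2^13) → 0110010010010 = 3218
→ >> 3 → 0000110010010 = 402
2446 = 0100110001110
→ | → 0100110011110 = 2462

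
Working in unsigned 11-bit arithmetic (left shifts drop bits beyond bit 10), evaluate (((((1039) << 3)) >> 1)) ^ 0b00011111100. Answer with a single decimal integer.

192

1039 = 10000001111
→ << 3 (mod 2^11) → 00001111000 = 120
→ >> 1 → 00000111100 = 60
0b00011111100 = 00011111100
→ ^ → 00011000000 = 192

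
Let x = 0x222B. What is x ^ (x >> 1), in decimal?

13118

x = 10001000101011 = 8747
x>>1 = 01000100010101
XOR  = 11001100111110 = 13118
(x ^ (x >> 1) gives the standard binary-reflected Gray code of x.)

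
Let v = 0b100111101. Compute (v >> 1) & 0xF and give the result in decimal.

v = 100111101
Shift right by 1: 10011110
Mask low 4 bits: 1110 = 14

14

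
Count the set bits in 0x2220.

0x2220 = 10001000100000
Count the 1s: 1 + 1 + 1 = 3

3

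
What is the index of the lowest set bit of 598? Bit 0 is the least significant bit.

598 = 1001010110
Trailing zeros: 1, so the lowest set bit is bit 1 (value 2).

1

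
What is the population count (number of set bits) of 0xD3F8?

0xD3F8 = 1101001111111000
Count the 1s: 1 + 1 + 1 + 1 + 1 + 1 + 1 + 1 + 1 + 1 = 10

10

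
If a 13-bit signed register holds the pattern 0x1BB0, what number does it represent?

pattern = 1101110110000 (MSB is 1 ⇒ negative)
Invert: 0010001001111, add 1 → 0010001010000 = 1104, so the value is -1104.
(Equivalently: 7088 - 2^13 = 7088 - 8192 = -1104.)

-1104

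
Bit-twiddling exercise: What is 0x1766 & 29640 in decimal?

4928

0x1766 = 001011101100110
29640 = 111001111001000
AND → 001001101000000 = 4928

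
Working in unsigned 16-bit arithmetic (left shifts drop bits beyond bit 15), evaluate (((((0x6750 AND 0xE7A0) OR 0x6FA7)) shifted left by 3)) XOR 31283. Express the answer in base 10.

1803

0x6750 = 0110011101010000
0xE7A0 = 1110011110100000
→ AND → 0110011100000000 = 26368
0x6FA7 = 0110111110100111
→ OR → 0110111110100111 = 28583
→ shifted left by 3 (mod 2^16) → 0111110100111000 = 32056
31283 = 0111101000110011
→ XOR → 0000011100001011 = 1803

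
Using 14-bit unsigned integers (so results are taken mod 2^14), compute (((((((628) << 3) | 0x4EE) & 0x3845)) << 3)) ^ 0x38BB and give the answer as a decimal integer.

15003

628 = 00001001110100
→ << 3 (mod 2^14) → 01001110100000 = 5024
0x4EE = 00010011101110
→ | → 01011111101110 = 6126
0x3845 = 11100001000101
→ & → 01000001000100 = 4164
→ << 3 (mod 2^14) → 00001000100000 = 544
0x38BB = 11100010111011
→ ^ → 11101010011011 = 15003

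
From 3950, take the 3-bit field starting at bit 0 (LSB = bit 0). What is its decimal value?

6

v = 00111101101110
Shift right by 0: 00111101101110
Mask low 3 bits: 110 = 6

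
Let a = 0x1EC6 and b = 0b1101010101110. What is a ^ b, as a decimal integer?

1128

0x1EC6 = 1111011000110
b = 1101010101110
XOR → 0010001101000 = 1128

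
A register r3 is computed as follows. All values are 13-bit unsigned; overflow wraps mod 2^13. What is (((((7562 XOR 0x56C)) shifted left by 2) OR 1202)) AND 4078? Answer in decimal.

7562 = 1110110001010
0x56C = 0010101101100
→ XOR → 1100011100110 = 6374
→ shifted left by 2 (mod 2^13) → 0001110011000 = 920
1202 = 0010010110010
→ OR → 0011110111010 = 1978
4078 = 0111111101110
→ AND → 0011110101010 = 1962

1962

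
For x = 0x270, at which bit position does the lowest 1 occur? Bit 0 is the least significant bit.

4

0x270 = 1001110000
Trailing zeros: 4, so the lowest set bit is bit 4 (value 16).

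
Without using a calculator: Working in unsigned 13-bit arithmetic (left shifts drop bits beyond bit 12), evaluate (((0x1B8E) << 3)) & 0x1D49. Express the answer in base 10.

7232

0x1B8E = 1101110001110
→ << 3 (mod 2^13) → 1110001110000 = 7280
0x1D49 = 1110101001001
→ & → 1110001000000 = 7232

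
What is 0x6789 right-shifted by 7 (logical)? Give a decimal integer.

207

0x6789 = 110011110001001
shift right by 7 → 000000011001111 = 207
(equivalently, floor(26505 / 128))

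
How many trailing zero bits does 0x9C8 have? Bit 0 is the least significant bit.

0x9C8 = 100111001000
Trailing zeros: 3, so the lowest set bit is bit 3 (value 8).

3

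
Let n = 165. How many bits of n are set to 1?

165 = 10100101
Count the 1s: 1 + 1 + 1 + 1 = 4

4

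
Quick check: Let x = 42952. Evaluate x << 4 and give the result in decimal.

687232

42952 = 00001010011111001000
shift left by 4 → 10100111110010000000 = 687232
(equivalently, 42952 × 2^4 = 42952 × 16)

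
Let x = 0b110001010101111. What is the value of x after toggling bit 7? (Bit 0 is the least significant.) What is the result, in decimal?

x = 110001010101111
bit 7 is currently 1; toggle it via x ^ (1 << 7) = x ^ 128
→ 110001000101111 = 25135

25135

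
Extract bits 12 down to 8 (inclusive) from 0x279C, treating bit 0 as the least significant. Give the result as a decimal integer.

v = 10011110011100
Shift right by 8: 100111
Mask low 5 bits: 00111 = 7

7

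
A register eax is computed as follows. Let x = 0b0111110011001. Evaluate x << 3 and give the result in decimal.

x = 000111110011001
shift left by 3 → 111110011001000 = 31944
(equivalently, 3993 × 2^3 = 3993 × 8)

31944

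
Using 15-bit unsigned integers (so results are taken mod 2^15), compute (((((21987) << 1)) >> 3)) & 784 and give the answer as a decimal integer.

21987 = 101010111100011
→ << 1 (mod 2^15) → 010101111000110 = 11206
→ >> 3 → 000010101111000 = 1400
784 = 000001100010000
→ & → 000000100010000 = 272

272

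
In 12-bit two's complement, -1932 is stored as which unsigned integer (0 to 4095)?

2164

1932 in 12 bits: 011110001100
Invert: 100001110011
Add 1:  100001110100 = 2164
(Check: 2^12 - 1932 = 4096 - 1932 = 2164.)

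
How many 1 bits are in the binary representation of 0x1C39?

7

0x1C39 = 1110000111001
Count the 1s: 1 + 1 + 1 + 1 + 1 + 1 + 1 = 7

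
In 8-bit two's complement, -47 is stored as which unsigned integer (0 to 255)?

47 in 8 bits: 00101111
Invert: 11010000
Add 1:  11010001 = 209
(Check: 2^8 - 47 = 256 - 47 = 209.)

209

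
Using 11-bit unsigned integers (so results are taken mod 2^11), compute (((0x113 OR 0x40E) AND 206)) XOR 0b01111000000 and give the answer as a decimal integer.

0x113 = 00100010011
0x40E = 10000001110
→ OR → 10100011111 = 1311
206 = 00011001110
→ AND → 00000001110 = 14
0b01111000000 = 01111000000
→ XOR → 01111001110 = 974

974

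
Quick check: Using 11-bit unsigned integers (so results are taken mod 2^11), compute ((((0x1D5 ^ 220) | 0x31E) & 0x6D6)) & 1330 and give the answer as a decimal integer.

0x1D5 = 00111010101
220 = 00011011100
→ ^ → 00100001001 = 265
0x31E = 01100011110
→ | → 01100011111 = 799
0x6D6 = 11011010110
→ & → 01000010110 = 534
1330 = 10100110010
→ & → 00000010010 = 18

18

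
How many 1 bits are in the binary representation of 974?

974 = 1111001110
Count the 1s: 1 + 1 + 1 + 1 + 1 + 1 + 1 = 7

7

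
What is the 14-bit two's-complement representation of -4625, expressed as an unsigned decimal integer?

4625 in 14 bits: 01001000010001
Invert: 10110111101110
Add 1:  10110111101111 = 11759
(Check: 2^14 - 4625 = 16384 - 4625 = 11759.)

11759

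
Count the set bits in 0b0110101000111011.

n = 110101000111011
Count the 1s: 1 + 1 + 1 + 1 + 1 + 1 + 1 + 1 + 1 = 9

9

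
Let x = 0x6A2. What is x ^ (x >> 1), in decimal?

x = 11010100010 = 1698
x>>1 = 01101010001
XOR  = 10111110011 = 1523
(x ^ (x >> 1) gives the standard binary-reflected Gray code of x.)

1523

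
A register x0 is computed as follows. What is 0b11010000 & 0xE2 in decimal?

192

a = 11010000
0xE2 = 11100010
AND → 11000000 = 192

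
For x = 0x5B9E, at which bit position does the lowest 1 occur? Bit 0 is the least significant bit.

0x5B9E = 101101110011110
Trailing zeros: 1, so the lowest set bit is bit 1 (value 2).

1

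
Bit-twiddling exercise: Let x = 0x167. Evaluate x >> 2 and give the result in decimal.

0x167 = 101100111
shift right by 2 → 001011001 = 89
(equivalently, floor(359 / 4))

89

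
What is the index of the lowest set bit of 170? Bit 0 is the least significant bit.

170 = 10101010
Trailing zeros: 1, so the lowest set bit is bit 1 (value 2).

1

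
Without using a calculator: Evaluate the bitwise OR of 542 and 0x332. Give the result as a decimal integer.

830

542 = 1000011110
0x332 = 1100110010
 OR → 1100111110 = 830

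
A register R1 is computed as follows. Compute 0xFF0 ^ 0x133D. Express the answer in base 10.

0xFF0 = 0111111110000
0x133D = 1001100111101
XOR → 1110011001101 = 7373

7373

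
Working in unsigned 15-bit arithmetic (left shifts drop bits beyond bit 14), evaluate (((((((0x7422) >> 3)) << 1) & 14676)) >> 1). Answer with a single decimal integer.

3200

0x7422 = 111010000100010
→ >> 3 → 000111010000100 = 3716
→ << 1 (mod 2^15) → 001110100001000 = 7432
14676 = 011100101010100
→ & → 001100100000000 = 6400
→ >> 1 → 000110010000000 = 3200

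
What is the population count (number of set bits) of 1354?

1354 = 10101001010
Count the 1s: 1 + 1 + 1 + 1 + 1 = 5

5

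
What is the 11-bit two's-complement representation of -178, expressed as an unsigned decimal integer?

178 in 11 bits: 00010110010
Invert: 11101001101
Add 1:  11101001110 = 1870
(Check: 2^11 - 178 = 2048 - 178 = 1870.)

1870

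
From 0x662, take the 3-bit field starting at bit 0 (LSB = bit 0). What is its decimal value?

2

v = 11001100010
Shift right by 0: 11001100010
Mask low 3 bits: 010 = 2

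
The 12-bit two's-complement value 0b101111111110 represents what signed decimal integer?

-1026

pattern = 101111111110 (MSB is 1 ⇒ negative)
Invert: 010000000001, add 1 → 010000000010 = 1026, so the value is -1026.
(Equivalently: 3070 - 2^12 = 3070 - 4096 = -1026.)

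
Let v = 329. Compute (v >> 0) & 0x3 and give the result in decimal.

v = 101001001
Shift right by 0: 101001001
Mask low 2 bits: 01 = 1

1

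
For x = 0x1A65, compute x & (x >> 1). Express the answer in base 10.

x = 1101001100101 = 6757
x>>1 = 0110100110010
AND  = 0100000100000 = 2080
(x & (x >> 1) has a 1 wherever x has two consecutive 1 bits.)

2080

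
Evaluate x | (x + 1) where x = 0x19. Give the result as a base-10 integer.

x = 11001 = 25
x + 1 = 11010
OR    = 11011 = 27
(x | (x + 1) sets the lowest cleared bit.)

27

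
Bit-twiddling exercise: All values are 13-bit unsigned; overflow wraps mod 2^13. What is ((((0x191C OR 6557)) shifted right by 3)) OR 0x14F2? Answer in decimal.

0x191C = 1100100011100
6557 = 1100110011101
→ OR → 1100110011101 = 6557
→ shifted right by 3 → 0001100110011 = 819
0x14F2 = 1010011110010
→ OR → 1011111110011 = 6131

6131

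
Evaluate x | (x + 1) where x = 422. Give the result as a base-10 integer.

x = 110100110 = 422
x + 1 = 110100111
OR    = 110100111 = 423
(x | (x + 1) sets the lowest cleared bit.)

423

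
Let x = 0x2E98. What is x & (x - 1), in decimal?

11920

x = 10111010011000 = 11928
x - 1 = 10111010010111
AND   = 10111010010000 = 11920
(x & (x - 1) clears the lowest set bit of x.)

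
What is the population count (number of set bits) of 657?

657 = 1010010001
Count the 1s: 1 + 1 + 1 + 1 = 4

4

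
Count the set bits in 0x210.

2

0x210 = 1000010000
Count the 1s: 1 + 1 = 2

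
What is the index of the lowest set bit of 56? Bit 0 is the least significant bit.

56 = 111000
Trailing zeros: 3, so the lowest set bit is bit 3 (value 8).

3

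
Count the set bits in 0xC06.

0xC06 = 110000000110
Count the 1s: 1 + 1 + 1 + 1 = 4

4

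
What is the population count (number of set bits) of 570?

5

570 = 1000111010
Count the 1s: 1 + 1 + 1 + 1 + 1 = 5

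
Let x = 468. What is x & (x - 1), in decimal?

464

x = 111010100 = 468
x - 1 = 111010011
AND   = 111010000 = 464
(x & (x - 1) clears the lowest set bit of x.)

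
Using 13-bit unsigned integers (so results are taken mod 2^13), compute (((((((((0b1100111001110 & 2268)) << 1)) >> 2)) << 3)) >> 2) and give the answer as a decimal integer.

204

0b1100111001110 = 1100111001110
2268 = 0100011011100
→ & → 0100011001100 = 2252
→ << 1 (mod 2^13) → 1000110011000 = 4504
→ >> 2 → 0010001100110 = 1126
→ << 3 (mod 2^13) → 0001100110000 = 816
→ >> 2 → 0000011001100 = 204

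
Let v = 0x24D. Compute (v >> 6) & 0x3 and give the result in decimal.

1

v = 1001001101
Shift right by 6: 1001
Mask low 2 bits: 01 = 1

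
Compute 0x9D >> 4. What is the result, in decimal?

0x9D = 10011101
shift right by 4 → 00001001 = 9
(equivalently, floor(157 / 16))

9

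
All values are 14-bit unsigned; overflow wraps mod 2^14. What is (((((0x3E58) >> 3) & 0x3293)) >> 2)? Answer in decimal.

160

0x3E58 = 11111001011000
→ >> 3 → 00011111001011 = 1995
0x3293 = 11001010010011
→ & → 00001010000011 = 643
→ >> 2 → 00000010100000 = 160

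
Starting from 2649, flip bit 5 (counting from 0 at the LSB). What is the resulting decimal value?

x = 0101001011001
bit 5 is currently 0; toggle it via x ^ (1 << 5) = x ^ 32
→ 0101001111001 = 2681

2681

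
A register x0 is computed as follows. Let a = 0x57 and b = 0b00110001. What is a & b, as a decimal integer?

0x57 = 1010111
b = 0110001
AND → 0010001 = 17

17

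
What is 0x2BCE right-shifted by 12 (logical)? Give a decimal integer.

2

0x2BCE = 10101111001110
shift right by 12 → 00000000000010 = 2
(equivalently, floor(11214 / 4096))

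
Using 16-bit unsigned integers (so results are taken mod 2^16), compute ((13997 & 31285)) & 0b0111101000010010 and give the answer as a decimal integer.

12800

13997 = 0011011010101101
31285 = 0111101000110101
→ & → 0011001000100101 = 12837
0b0111101000010010 = 0111101000010010
→ & → 0011001000000000 = 12800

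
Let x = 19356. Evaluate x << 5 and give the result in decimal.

619392

19356 = 00000100101110011100
shift left by 5 → 10010111001110000000 = 619392
(equivalently, 19356 × 2^5 = 19356 × 32)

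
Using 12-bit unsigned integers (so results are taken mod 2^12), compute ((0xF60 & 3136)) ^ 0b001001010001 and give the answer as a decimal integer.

3601

0xF60 = 111101100000
3136 = 110001000000
→ & → 110001000000 = 3136
0b001001010001 = 001001010001
→ ^ → 111000010001 = 3601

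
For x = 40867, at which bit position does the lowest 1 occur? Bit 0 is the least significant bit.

0

40867 = 1001111110100011
Trailing zeros: 0, so the lowest set bit is bit 0 (value 1).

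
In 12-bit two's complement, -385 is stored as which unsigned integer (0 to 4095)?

3711

385 in 12 bits: 000110000001
Invert: 111001111110
Add 1:  111001111111 = 3711
(Check: 2^12 - 385 = 4096 - 385 = 3711.)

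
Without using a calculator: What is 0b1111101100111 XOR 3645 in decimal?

4442

a = 1111101100111
3645 = 0111000111101
XOR → 1000101011010 = 4442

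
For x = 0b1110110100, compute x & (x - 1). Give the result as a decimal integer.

x = 1110110100 = 948
x - 1 = 1110110011
AND   = 1110110000 = 944
(x & (x - 1) clears the lowest set bit of x.)

944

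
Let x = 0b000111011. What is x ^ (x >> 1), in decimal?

x = 111011 = 59
x>>1 = 011101
XOR  = 100110 = 38
(x ^ (x >> 1) gives the standard binary-reflected Gray code of x.)

38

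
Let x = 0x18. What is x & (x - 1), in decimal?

x = 11000 = 24
x - 1 = 10111
AND   = 10000 = 16
(x & (x - 1) clears the lowest set bit of x.)

16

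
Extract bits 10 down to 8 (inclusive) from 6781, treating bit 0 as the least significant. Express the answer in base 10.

v = 1101001111101
Shift right by 8: 11010
Mask low 3 bits: 010 = 2

2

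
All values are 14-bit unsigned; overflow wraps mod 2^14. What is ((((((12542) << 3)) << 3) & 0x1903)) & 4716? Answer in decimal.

12542 = 11000011111110
→ << 3 (mod 2^14) → 00011111110000 = 2032
→ << 3 (mod 2^14) → 11111110000000 = 16256
0x1903 = 01100100000011
→ & → 01100100000000 = 6400
4716 = 01001001101100
→ & → 01000000000000 = 4096

4096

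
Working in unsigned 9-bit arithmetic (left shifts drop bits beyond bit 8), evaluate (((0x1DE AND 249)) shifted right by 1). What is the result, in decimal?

0x1DE = 111011110
249 = 011111001
→ AND → 011011000 = 216
→ shifted right by 1 → 001101100 = 108

108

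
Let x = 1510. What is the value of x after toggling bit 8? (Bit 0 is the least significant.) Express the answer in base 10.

x = 10111100110
bit 8 is currently 1; toggle it via x ^ (1 << 8) = x ^ 256
→ 10011100110 = 1254

1254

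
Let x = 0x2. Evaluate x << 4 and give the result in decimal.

0x2 = 000010
shift left by 4 → 100000 = 32
(equivalently, 2 × 2^4 = 2 × 16)

32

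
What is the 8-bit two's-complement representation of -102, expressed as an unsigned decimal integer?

154

102 in 8 bits: 01100110
Invert: 10011001
Add 1:  10011010 = 154
(Check: 2^8 - 102 = 256 - 102 = 154.)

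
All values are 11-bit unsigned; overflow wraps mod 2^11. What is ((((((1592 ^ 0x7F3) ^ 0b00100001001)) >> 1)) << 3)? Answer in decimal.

776

1592 = 11000111000
0x7F3 = 11111110011
→ ^ → 00111001011 = 459
0b00100001001 = 00100001001
→ ^ → 00011000010 = 194
→ >> 1 → 00001100001 = 97
→ << 3 (mod 2^11) → 01100001000 = 776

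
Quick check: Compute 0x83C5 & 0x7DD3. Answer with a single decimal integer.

0x83C5 = 1000001111000101
0x7DD3 = 0111110111010011
AND → 0000000111000001 = 449

449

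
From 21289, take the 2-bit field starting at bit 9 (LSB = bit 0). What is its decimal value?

1

v = 101001100101001
Shift right by 9: 101001
Mask low 2 bits: 01 = 1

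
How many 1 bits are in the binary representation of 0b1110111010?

n = 1110111010
Count the 1s: 1 + 1 + 1 + 1 + 1 + 1 + 1 = 7

7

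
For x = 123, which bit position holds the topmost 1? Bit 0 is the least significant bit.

6

123 = 1111011
The topmost 1 is at position 6 (since 2^6 = 64 ≤ 123 < 128).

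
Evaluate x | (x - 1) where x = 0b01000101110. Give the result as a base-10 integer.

559

x = 1000101110 = 558
x - 1 = 1000101101
OR    = 1000101111 = 559
(x | (x - 1) sets all bits below the lowest set bit.)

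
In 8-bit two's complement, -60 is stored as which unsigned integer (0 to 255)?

196

60 in 8 bits: 00111100
Invert: 11000011
Add 1:  11000100 = 196
(Check: 2^8 - 60 = 256 - 60 = 196.)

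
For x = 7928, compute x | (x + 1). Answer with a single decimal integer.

7929

x = 1111011111000 = 7928
x + 1 = 1111011111001
OR    = 1111011111001 = 7929
(x | (x + 1) sets the lowest cleared bit.)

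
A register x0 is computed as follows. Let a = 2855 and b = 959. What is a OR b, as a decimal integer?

3007

2855 = 101100100111
959 = 001110111111
 OR → 101110111111 = 3007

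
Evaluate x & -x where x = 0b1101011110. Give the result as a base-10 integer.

2

x = 1101011110 = 862
-x (two's complement) = …0010100010
AND   = 0000000010 = 2
(x & -x isolates the lowest set bit of x.)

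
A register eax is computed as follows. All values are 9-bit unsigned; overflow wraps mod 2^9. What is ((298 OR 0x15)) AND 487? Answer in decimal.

295

298 = 100101010
0x15 = 000010101
→ OR → 100111111 = 319
487 = 111100111
→ AND → 100100111 = 295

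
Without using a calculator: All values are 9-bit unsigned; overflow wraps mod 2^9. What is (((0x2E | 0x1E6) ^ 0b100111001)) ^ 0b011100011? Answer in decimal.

0x2E = 000101110
0x1E6 = 111100110
→ | → 111101110 = 494
0b100111001 = 100111001
→ ^ → 011010111 = 215
0b011100011 = 011100011
→ ^ → 000110100 = 52

52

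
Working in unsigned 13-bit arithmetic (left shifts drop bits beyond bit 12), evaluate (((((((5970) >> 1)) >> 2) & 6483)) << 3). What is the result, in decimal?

5970 = 1011101010010
→ >> 1 → 0101110101001 = 2985
→ >> 2 → 0001011101010 = 746
6483 = 1100101010011
→ & → 0000001000010 = 66
→ << 3 (mod 2^13) → 0001000010000 = 528

528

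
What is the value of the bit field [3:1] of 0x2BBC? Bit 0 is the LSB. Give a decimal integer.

6

v = 010101110111100
Shift right by 1: 01010111011110
Mask low 3 bits: 110 = 6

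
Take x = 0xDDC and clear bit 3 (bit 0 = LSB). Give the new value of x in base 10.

3540

x = 110111011100
bit 3 is currently 1; clear it via x & ~(1 << 3) = x & ~8
→ 110111010100 = 3540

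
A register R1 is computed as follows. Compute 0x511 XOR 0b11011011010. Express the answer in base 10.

971

0x511 = 10100010001
b = 11011011010
XOR → 01111001011 = 971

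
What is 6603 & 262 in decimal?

258

6603 = 1100111001011
262 = 0000100000110
AND → 0000100000010 = 258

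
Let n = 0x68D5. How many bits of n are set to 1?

0x68D5 = 110100011010101
Count the 1s: 1 + 1 + 1 + 1 + 1 + 1 + 1 + 1 = 8

8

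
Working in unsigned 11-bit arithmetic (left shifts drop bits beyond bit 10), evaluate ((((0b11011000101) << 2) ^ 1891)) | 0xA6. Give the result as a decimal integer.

0b11011000101 = 11011000101
→ << 2 (mod 2^11) → 01100010100 = 788
1891 = 11101100011
→ ^ → 10001110111 = 1143
0xA6 = 00010100110
→ | → 10011110111 = 1271

1271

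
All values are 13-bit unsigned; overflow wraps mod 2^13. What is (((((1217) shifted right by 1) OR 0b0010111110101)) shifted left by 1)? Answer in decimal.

4074

1217 = 0010011000001
→ shifted right by 1 → 0001001100000 = 608
0b0010111110101 = 0010111110101
→ OR → 0011111110101 = 2037
→ shifted left by 1 (mod 2^13) → 0111111101010 = 4074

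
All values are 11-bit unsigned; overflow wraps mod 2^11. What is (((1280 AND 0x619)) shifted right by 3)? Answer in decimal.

1280 = 10100000000
0x619 = 11000011001
→ AND → 10000000000 = 1024
→ shifted right by 3 → 00010000000 = 128

128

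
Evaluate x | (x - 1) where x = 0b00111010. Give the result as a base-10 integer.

x = 111010 = 58
x - 1 = 111001
OR    = 111011 = 59
(x | (x - 1) sets all bits below the lowest set bit.)

59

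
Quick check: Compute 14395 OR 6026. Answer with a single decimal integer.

16315

14395 = 11100000111011
6026 = 01011110001010
 OR → 11111110111011 = 16315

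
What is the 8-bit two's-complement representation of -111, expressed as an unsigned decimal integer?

145

111 in 8 bits: 01101111
Invert: 10010000
Add 1:  10010001 = 145
(Check: 2^8 - 111 = 256 - 111 = 145.)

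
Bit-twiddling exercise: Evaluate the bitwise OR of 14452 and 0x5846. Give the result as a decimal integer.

14452 = 011100001110100
0x5846 = 101100001000110
 OR → 111100001110110 = 30838

30838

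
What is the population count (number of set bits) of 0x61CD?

8

0x61CD = 110000111001101
Count the 1s: 1 + 1 + 1 + 1 + 1 + 1 + 1 + 1 = 8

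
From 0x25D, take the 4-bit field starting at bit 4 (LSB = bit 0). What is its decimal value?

5

v = 1001011101
Shift right by 4: 100101
Mask low 4 bits: 0101 = 5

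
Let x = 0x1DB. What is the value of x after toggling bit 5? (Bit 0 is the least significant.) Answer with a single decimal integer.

x = 111011011
bit 5 is currently 0; toggle it via x ^ (1 << 5) = x ^ 32
→ 111111011 = 507

507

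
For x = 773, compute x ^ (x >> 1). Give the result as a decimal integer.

x = 1100000101 = 773
x>>1 = 0110000010
XOR  = 1010000111 = 647
(x ^ (x >> 1) gives the standard binary-reflected Gray code of x.)

647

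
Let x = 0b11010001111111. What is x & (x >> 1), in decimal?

x = 11010001111111 = 13439
x>>1 = 01101000111111
AND  = 01000000111111 = 4159
(x & (x >> 1) has a 1 wherever x has two consecutive 1 bits.)

4159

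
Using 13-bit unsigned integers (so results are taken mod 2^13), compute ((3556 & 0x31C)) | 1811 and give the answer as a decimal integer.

3556 = 0110111100100
0x31C = 0001100011100
→ & → 0000100000100 = 260
1811 = 0011100010011
→ | → 0011100010111 = 1815

1815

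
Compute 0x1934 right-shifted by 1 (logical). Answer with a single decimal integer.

0x1934 = 1100100110100
shift right by 1 → 0110010011010 = 3226
(equivalently, floor(6452 / 2))

3226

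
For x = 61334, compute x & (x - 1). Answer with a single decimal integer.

x = 1110111110010110 = 61334
x - 1 = 1110111110010101
AND   = 1110111110010100 = 61332
(x & (x - 1) clears the lowest set bit of x.)

61332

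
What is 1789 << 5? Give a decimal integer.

57248

1789 = 0000011011111101
shift left by 5 → 1101111110100000 = 57248
(equivalently, 1789 × 2^5 = 1789 × 32)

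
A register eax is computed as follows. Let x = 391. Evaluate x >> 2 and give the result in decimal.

97

391 = 110000111
shift right by 2 → 001100001 = 97
(equivalently, floor(391 / 4))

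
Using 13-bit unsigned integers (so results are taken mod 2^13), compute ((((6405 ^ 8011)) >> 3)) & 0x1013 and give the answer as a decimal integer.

1

6405 = 1100100000101
8011 = 1111101001011
→ ^ → 0011001001110 = 1614
→ >> 3 → 0000011001001 = 201
0x1013 = 1000000010011
→ & → 0000000000001 = 1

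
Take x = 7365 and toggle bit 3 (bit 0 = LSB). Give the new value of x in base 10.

x = 1110011000101
bit 3 is currently 0; toggle it via x ^ (1 << 3) = x ^ 8
→ 1110011001101 = 7373

7373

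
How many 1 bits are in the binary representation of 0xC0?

0xC0 = 11000000
Count the 1s: 1 + 1 = 2

2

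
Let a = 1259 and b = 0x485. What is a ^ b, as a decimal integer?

1259 = 10011101011
0x485 = 10010000101
XOR → 00001101110 = 110

110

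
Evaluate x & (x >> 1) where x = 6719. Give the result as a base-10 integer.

2079

x = 1101000111111 = 6719
x>>1 = 0110100011111
AND  = 0100000011111 = 2079
(x & (x >> 1) has a 1 wherever x has two consecutive 1 bits.)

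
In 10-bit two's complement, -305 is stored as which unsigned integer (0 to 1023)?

719

305 in 10 bits: 0100110001
Invert: 1011001110
Add 1:  1011001111 = 719
(Check: 2^10 - 305 = 1024 - 305 = 719.)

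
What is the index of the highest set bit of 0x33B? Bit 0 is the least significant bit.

9

0x33B = 1100111011
The topmost 1 is at position 9 (since 2^9 = 512 ≤ 827 < 1024).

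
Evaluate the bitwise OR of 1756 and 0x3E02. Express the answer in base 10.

16094

1756 = 00011011011100
0x3E02 = 11111000000010
 OR → 11111011011110 = 16094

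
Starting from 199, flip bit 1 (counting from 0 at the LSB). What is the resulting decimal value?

197

x = 011000111
bit 1 is currently 1; toggle it via x ^ (1 << 1) = x ^ 2
→ 011000101 = 197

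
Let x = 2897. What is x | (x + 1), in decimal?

2899

x = 101101010001 = 2897
x + 1 = 101101010010
OR    = 101101010011 = 2899
(x | (x + 1) sets the lowest cleared bit.)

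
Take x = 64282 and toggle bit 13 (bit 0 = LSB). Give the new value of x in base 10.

x = 1111101100011010
bit 13 is currently 1; toggle it via x ^ (1 << 13) = x ^ 8192
→ 1101101100011010 = 56090

56090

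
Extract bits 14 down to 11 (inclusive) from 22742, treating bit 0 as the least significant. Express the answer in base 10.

11

v = 101100011010110
Shift right by 11: 1011
Mask low 4 bits: 1011 = 11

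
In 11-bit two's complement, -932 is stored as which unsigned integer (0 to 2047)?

932 in 11 bits: 01110100100
Invert: 10001011011
Add 1:  10001011100 = 1116
(Check: 2^11 - 932 = 2048 - 932 = 1116.)

1116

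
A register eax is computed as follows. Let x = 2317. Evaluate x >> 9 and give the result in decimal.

4

2317 = 100100001101
shift right by 9 → 000000000100 = 4
(equivalently, floor(2317 / 512))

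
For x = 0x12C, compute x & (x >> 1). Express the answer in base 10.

4

x = 100101100 = 300
x>>1 = 010010110
AND  = 000000100 = 4
(x & (x >> 1) has a 1 wherever x has two consecutive 1 bits.)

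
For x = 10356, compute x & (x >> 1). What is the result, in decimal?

48

x = 10100001110100 = 10356
x>>1 = 01010000111010
AND  = 00000000110000 = 48
(x & (x >> 1) has a 1 wherever x has two consecutive 1 bits.)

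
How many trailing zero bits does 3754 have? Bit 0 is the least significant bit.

1

3754 = 111010101010
Trailing zeros: 1, so the lowest set bit is bit 1 (value 2).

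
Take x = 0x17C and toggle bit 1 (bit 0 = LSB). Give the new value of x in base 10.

382

x = 0000101111100
bit 1 is currently 0; toggle it via x ^ (1 << 1) = x ^ 2
→ 0000101111110 = 382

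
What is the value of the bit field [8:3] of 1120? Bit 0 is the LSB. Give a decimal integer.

12

v = 10001100000
Shift right by 3: 10001100
Mask low 6 bits: 001100 = 12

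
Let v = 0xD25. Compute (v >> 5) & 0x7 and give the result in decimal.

1

v = 0110100100101
Shift right by 5: 01101001
Mask low 3 bits: 001 = 1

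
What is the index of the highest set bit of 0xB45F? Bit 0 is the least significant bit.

15

0xB45F = 1011010001011111
The topmost 1 is at position 15 (since 2^15 = 32768 ≤ 46175 < 65536).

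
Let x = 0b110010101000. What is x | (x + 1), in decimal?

x = 110010101000 = 3240
x + 1 = 110010101001
OR    = 110010101001 = 3241
(x | (x + 1) sets the lowest cleared bit.)

3241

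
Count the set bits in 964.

5

964 = 1111000100
Count the 1s: 1 + 1 + 1 + 1 + 1 = 5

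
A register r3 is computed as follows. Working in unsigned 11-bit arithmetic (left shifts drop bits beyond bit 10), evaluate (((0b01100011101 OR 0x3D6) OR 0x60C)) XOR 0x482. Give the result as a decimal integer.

861

0b01100011101 = 01100011101
0x3D6 = 01111010110
→ OR → 01111011111 = 991
0x60C = 11000001100
→ OR → 11111011111 = 2015
0x482 = 10010000010
→ XOR → 01101011101 = 861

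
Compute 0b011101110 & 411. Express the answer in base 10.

138

a = 011101110
411 = 110011011
AND → 010001010 = 138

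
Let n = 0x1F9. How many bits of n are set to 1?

7

0x1F9 = 111111001
Count the 1s: 1 + 1 + 1 + 1 + 1 + 1 + 1 = 7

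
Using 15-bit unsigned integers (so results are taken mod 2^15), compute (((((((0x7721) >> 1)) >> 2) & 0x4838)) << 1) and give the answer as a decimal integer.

0x7721 = 111011100100001
→ >> 1 → 011101110010000 = 15248
→ >> 2 → 000111011100100 = 3812
0x4838 = 100100000111000
→ & → 000100000100000 = 2080
→ << 1 (mod 2^15) → 001000001000000 = 4160

4160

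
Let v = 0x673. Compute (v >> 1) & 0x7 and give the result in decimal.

1

v = 11001110011
Shift right by 1: 1100111001
Mask low 3 bits: 001 = 1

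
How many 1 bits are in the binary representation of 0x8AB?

6

0x8AB = 100010101011
Count the 1s: 1 + 1 + 1 + 1 + 1 + 1 = 6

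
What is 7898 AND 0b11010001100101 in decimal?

5184

7898 = 01111011011010
b = 11010001100101
AND → 01010001000000 = 5184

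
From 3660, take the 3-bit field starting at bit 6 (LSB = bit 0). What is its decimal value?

v = 00111001001100
Shift right by 6: 00111001
Mask low 3 bits: 001 = 1

1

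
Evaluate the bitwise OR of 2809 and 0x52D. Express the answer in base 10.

4093

2809 = 101011111001
0x52D = 010100101101
 OR → 111111111101 = 4093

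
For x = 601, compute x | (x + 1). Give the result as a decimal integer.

x = 1001011001 = 601
x + 1 = 1001011010
OR    = 1001011011 = 603
(x | (x + 1) sets the lowest cleared bit.)

603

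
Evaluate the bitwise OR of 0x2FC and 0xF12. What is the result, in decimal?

4094

0x2FC = 001011111100
0xF12 = 111100010010
 OR → 111111111110 = 4094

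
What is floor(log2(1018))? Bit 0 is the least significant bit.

9

1018 = 1111111010
The topmost 1 is at position 9 (since 2^9 = 512 ≤ 1018 < 1024).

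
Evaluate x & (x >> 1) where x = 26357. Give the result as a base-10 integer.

8816

x = 110011011110101 = 26357
x>>1 = 011001101111010
AND  = 010001001110000 = 8816
(x & (x >> 1) has a 1 wherever x has two consecutive 1 bits.)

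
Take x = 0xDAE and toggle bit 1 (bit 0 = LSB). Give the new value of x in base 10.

3500

x = 000110110101110
bit 1 is currently 1; toggle it via x ^ (1 << 1) = x ^ 2
→ 000110110101100 = 3500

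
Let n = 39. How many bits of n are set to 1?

39 = 100111
Count the 1s: 1 + 1 + 1 + 1 = 4

4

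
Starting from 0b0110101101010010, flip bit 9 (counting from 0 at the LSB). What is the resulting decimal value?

x = 0110101101010010
bit 9 is currently 1; toggle it via x ^ (1 << 9) = x ^ 512
→ 0110100101010010 = 26962

26962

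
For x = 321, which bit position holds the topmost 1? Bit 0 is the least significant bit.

8

321 = 101000001
The topmost 1 is at position 8 (since 2^8 = 256 ≤ 321 < 512).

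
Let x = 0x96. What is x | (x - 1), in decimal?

x = 10010110 = 150
x - 1 = 10010101
OR    = 10010111 = 151
(x | (x - 1) sets all bits below the lowest set bit.)

151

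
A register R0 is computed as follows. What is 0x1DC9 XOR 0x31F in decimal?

7894

0x1DC9 = 1110111001001
0x31F = 0001100011111
XOR → 1111011010110 = 7894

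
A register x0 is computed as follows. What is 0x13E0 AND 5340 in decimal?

0x13E0 = 1001111100000
5340 = 1010011011100
AND → 1000011000000 = 4288

4288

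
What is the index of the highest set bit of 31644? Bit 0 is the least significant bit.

14

31644 = 111101110011100
The topmost 1 is at position 14 (since 2^14 = 16384 ≤ 31644 < 32768).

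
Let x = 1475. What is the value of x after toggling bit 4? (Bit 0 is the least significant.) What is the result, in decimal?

1491

x = 010111000011
bit 4 is currently 0; toggle it via x ^ (1 << 4) = x ^ 16
→ 010111010011 = 1491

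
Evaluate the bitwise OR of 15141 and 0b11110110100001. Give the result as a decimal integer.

16293

15141 = 11101100100101
b = 11110110100001
 OR → 11111110100101 = 16293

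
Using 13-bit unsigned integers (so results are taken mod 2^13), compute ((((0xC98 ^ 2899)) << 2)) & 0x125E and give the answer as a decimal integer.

4620

0xC98 = 0110010011000
2899 = 0101101010011
→ ^ → 0011111001011 = 1995
→ << 2 (mod 2^13) → 1111100101100 = 7980
0x125E = 1001001011110
→ & → 1001000001100 = 4620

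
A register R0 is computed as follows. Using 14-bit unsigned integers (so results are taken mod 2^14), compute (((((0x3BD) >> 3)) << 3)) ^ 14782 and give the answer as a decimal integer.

0x3BD = 00001110111101
→ >> 3 → 00000001110111 = 119
→ << 3 (mod 2^14) → 00001110111000 = 952
14782 = 11100110111110
→ ^ → 11101000000110 = 14854

14854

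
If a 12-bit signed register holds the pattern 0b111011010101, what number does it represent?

pattern = 111011010101 (MSB is 1 ⇒ negative)
Invert: 000100101010, add 1 → 000100101011 = 299, so the value is -299.
(Equivalently: 3797 - 2^12 = 3797 - 4096 = -299.)

-299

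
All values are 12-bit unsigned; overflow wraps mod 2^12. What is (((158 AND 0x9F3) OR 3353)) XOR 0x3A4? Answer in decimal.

158 = 000010011110
0x9F3 = 100111110011
→ AND → 000010010010 = 146
3353 = 110100011001
→ OR → 110110011011 = 3483
0x3A4 = 001110100100
→ XOR → 111000111111 = 3647

3647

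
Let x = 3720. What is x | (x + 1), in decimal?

3721

x = 111010001000 = 3720
x + 1 = 111010001001
OR    = 111010001001 = 3721
(x | (x + 1) sets the lowest cleared bit.)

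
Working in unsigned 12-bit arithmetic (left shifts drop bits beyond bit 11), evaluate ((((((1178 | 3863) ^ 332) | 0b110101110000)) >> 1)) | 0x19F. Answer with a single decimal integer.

1178 = 010010011010
3863 = 111100010111
→ | → 111110011111 = 3999
332 = 000101001100
→ ^ → 111011010011 = 3795
0b110101110000 = 110101110000
→ | → 111111110011 = 4083
→ >> 1 → 011111111001 = 2041
0x19F = 000110011111
→ | → 011111111111 = 2047

2047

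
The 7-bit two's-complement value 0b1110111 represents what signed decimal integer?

-9

pattern = 1110111 (MSB is 1 ⇒ negative)
Invert: 0001000, add 1 → 0001001 = 9, so the value is -9.
(Equivalently: 119 - 2^7 = 119 - 128 = -9.)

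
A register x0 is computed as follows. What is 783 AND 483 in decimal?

259

783 = 1100001111
483 = 0111100011
AND → 0100000011 = 259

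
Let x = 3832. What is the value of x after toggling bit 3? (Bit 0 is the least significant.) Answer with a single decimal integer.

x = 111011111000
bit 3 is currently 1; toggle it via x ^ (1 << 3) = x ^ 8
→ 111011110000 = 3824

3824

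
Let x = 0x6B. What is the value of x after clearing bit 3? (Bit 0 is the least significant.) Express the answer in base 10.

x = 001101011
bit 3 is currently 1; clear it via x & ~(1 << 3) = x & ~8
→ 001100011 = 99

99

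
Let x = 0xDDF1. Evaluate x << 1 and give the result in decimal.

0xDDF1 = 01101110111110001
shift left by 1 → 11011101111100010 = 113634
(equivalently, 56817 × 2^1 = 56817 × 2)

113634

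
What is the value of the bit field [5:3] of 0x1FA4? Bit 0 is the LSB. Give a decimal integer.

4

v = 01111110100100
Shift right by 3: 01111110100
Mask low 3 bits: 100 = 4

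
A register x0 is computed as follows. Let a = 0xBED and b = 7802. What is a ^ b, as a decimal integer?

5527

0xBED = 0101111101101
7802 = 1111001111010
XOR → 1010110010111 = 5527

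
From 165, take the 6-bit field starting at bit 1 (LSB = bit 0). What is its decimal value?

v = 00010100101
Shift right by 1: 0001010010
Mask low 6 bits: 010010 = 18

18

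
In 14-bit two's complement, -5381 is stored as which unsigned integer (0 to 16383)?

11003

5381 in 14 bits: 01010100000101
Invert: 10101011111010
Add 1:  10101011111011 = 11003
(Check: 2^14 - 5381 = 16384 - 5381 = 11003.)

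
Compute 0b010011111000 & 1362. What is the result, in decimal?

a = 10011111000
1362 = 10101010010
AND → 10001010000 = 1104

1104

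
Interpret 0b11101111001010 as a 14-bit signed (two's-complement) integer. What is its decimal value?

pattern = 11101111001010 (MSB is 1 ⇒ negative)
Invert: 00010000110101, add 1 → 00010000110110 = 1078, so the value is -1078.
(Equivalently: 15306 - 2^14 = 15306 - 16384 = -1078.)

-1078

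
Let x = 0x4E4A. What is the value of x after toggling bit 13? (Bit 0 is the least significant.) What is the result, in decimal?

x = 100111001001010
bit 13 is currently 0; toggle it via x ^ (1 << 13) = x ^ 8192
→ 110111001001010 = 28234

28234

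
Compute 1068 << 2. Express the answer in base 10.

1068 = 0010000101100
shift left by 2 → 1000010110000 = 4272
(equivalently, 1068 × 2^2 = 1068 × 4)

4272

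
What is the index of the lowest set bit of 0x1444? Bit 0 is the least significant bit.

2

0x1444 = 1010001000100
Trailing zeros: 2, so the lowest set bit is bit 2 (value 4).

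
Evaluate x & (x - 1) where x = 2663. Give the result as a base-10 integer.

x = 101001100111 = 2663
x - 1 = 101001100110
AND   = 101001100110 = 2662
(x & (x - 1) clears the lowest set bit of x.)

2662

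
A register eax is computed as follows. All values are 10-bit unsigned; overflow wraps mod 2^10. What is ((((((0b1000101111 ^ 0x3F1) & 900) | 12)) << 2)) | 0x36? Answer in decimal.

0b1000101111 = 1000101111
0x3F1 = 1111110001
→ ^ → 0111011110 = 478
900 = 1110000100
→ & → 0110000100 = 388
12 = 0000001100
→ | → 0110001100 = 396
→ << 2 (mod 2^10) → 1000110000 = 560
0x36 = 0000110110
→ | → 1000110110 = 566

566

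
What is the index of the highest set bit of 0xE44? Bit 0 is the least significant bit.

11

0xE44 = 111001000100
The topmost 1 is at position 11 (since 2^11 = 2048 ≤ 3652 < 4096).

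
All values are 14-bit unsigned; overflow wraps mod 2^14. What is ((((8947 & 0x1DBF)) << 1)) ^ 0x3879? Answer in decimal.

14623

8947 = 10001011110011
0x1DBF = 01110110111111
→ & → 00000010110011 = 179
→ << 1 (mod 2^14) → 00000101100110 = 358
0x3879 = 11100001111001
→ ^ → 11100100011111 = 14623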